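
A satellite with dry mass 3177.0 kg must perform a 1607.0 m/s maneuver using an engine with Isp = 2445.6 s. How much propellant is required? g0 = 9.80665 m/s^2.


ve = Isp * g0 = 2445.6 * 9.80665 = 23983.143240 m/s
mass ratio = exp(dv/ve) = exp(1607.0/23983.143240) = 1.06930125
m_prop = m_dry * (mr - 1) = 3177.0 * (1.06930125 - 1)
m_prop = 220.1701 kg

220.1701 kg


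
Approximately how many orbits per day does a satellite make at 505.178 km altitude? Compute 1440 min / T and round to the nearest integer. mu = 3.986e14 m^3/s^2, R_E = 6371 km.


r = 6.876178e+06 m
T = 2*pi*sqrt(r^3/mu) = 5674.5560 s = 94.5759 min
revs/day = 1440 / 94.5759 = 15.2259
Rounded: 15 revolutions per day

15 revolutions per day


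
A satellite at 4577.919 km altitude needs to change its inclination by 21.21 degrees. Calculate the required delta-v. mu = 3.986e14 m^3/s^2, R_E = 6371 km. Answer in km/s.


r = 10948.9190 km = 1.0948919e+07 m
V = sqrt(mu/r) = 6033.6905 m/s
di = 21.21 deg = 0.3701843 rad
dV = 2*V*sin(di/2) = 2*6033.6905*sin(0.1850922)
dV = 2220.8461 m/s = 2.2208 km/s

2.2208 km/s


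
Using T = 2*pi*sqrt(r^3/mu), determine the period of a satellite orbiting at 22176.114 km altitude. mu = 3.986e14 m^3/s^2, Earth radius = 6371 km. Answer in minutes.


r = 28547.1140 km = 2.8547114e+07 m
T = 2*pi*sqrt(r^3/mu) = 2*pi*sqrt(2.326412e+22 / 3.986e14)
T = 48001.4698 s = 800.0245 min

800.0245 minutes


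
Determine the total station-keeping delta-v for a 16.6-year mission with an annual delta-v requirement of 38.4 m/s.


dV = rate * years = 38.4 * 16.6
dV = 637.4400 m/s

637.4400 m/s


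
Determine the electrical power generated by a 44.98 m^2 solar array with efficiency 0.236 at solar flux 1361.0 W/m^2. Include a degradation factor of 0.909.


P = area * eta * S * degradation
P = 44.98 * 0.236 * 1361.0 * 0.909
P = 13132.6830 W

13132.6830 W


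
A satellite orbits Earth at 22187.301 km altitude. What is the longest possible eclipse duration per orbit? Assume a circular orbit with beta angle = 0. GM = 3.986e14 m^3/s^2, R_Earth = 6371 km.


r = 28558.3010 km
T = 800.4948 min
Eclipse fraction = arcsin(R_E/r)/pi = arcsin(6371.0000/28558.3010)/pi
= arcsin(0.2230875)/pi = 0.07161357
Eclipse duration = 0.07161357 * 800.4948 = 57.3263 min

57.3263 minutes


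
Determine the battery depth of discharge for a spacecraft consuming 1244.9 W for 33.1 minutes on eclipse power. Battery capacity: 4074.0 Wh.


E_used = P * t / 60 = 1244.9 * 33.1 / 60 = 686.7698 Wh
DOD = E_used / E_total * 100 = 686.7698 / 4074.0 * 100
DOD = 16.8574 %

16.8574 %


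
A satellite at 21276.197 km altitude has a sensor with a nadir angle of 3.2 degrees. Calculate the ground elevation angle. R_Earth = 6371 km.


r = R_E + alt = 27647.1970 km
Law of sines in the satellite / Earth-center / ground-point triangle:
  sin(nadir)/R_E = sin(90 + el)/r  =>  cos(el) = (r/R_E)*sin(nadir)
cos(el) = (27647.1970 / 6371.0000) * sin(3.2 deg) = 0.2422395
el = arccos(0.2422395) = 75.9812 deg
(Earth-central angle = 90 - nadir - el = 10.8188 deg)

75.9812 degrees


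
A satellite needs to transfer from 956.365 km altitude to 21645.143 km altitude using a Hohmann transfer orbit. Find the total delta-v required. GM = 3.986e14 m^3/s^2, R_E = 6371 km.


r1 = 7327.3650 km = 7.327365e+06 m
r2 = 28016.1430 km = 2.8016143e+07 m
dv1 = sqrt(mu/r1)*(sqrt(2*r2/(r1+r2)) - 1) = 1911.0945 m/s
dv2 = sqrt(mu/r2)*(1 - sqrt(2*r1/(r1+r2))) = 1343.0993 m/s
total dv = |dv1| + |dv2| = 1911.0945 + 1343.0993 = 3254.1939 m/s = 3.2542 km/s

3.2542 km/s


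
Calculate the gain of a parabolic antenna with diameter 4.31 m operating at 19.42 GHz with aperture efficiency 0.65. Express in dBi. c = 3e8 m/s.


lambda = c/f = 3e8 / 1.942e+10 = 0.01544799 m
G = eta*(pi*D/lambda)^2 = 0.65*(pi*4.31/0.01544799)^2
G = 499371.3060 (linear)
G = 10*log10(499371.3060) = 56.9842 dBi

56.9842 dBi


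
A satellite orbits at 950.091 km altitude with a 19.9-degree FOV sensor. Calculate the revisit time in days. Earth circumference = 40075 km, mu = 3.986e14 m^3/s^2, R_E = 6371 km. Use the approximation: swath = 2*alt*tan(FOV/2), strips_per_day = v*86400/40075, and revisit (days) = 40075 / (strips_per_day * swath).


swath = 2*950.091*tan(0.1736603) = 333.3438 km
v = sqrt(mu/r) = 7378.7151 m/s = 7.3787 km/s
strips/day = v*86400/40075 = 7.3787*86400/40075 = 15.9082
coverage/day = strips * swath = 15.9082 * 333.3438 = 5302.8994 km
revisit = 40075 / 5302.8994 = 7.5572 days

7.5572 days


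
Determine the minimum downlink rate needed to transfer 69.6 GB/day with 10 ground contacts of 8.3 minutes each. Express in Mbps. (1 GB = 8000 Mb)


total contact time = 10 * 8.3 * 60 = 4980.0000 s
data = 69.6 GB = 556800.0000 Mb
rate = 556800.0000 / 4980.0000 = 111.8072 Mbps

111.8072 Mbps


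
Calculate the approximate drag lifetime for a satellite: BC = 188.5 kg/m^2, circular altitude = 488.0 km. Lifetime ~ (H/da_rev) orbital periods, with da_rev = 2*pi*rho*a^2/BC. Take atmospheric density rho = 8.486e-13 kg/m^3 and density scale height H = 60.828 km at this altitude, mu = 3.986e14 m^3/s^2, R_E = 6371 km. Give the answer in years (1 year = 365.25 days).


a = R_E + alt = 6859.0000 km = 6.859e+06 m
da_rev = 2*pi*rho*a^2/BC = 2*pi*8.486e-13*(6.859e+06)^2/188.5 = 1.330740 m per revolution
N = H/da_rev = 60828.0000 m / 1.330740 m = 45709.9125 revolutions
P = 2*pi*sqrt(a^3/mu) = 5653.3051 s
lifetime = N*P = 45709.9125 * 5653.3051 = 2.5841208e+08 s = 2990.8806 days
years = 2990.8806 / 365.25 = 8.1886 years

8.1886 years


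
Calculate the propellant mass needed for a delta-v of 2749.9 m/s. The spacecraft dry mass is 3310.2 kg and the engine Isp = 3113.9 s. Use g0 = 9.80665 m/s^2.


ve = Isp * g0 = 3113.9 * 9.80665 = 30536.927435 m/s
mass ratio = exp(dv/ve) = exp(2749.9/30536.927435) = 1.09423077
m_prop = m_dry * (mr - 1) = 3310.2 * (1.09423077 - 1)
m_prop = 311.9227 kg

311.9227 kg


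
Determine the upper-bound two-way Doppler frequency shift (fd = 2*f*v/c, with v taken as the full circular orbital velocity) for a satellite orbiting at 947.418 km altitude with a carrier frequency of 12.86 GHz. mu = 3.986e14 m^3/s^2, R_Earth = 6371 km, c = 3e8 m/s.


r = 7.318418e+06 m
v = sqrt(mu/r) = 7380.0625 m/s (worst-case radial velocity)
f = 12.86 GHz = 1.286e+10 Hz
fd = 2*f*v/c = 2*1.286e+10*7380.0625/3.0e+08
fd = 632717.3610 Hz

632717.3610 Hz


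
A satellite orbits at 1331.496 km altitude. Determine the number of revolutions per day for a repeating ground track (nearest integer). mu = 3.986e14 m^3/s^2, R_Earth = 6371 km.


r = 7.702496e+06 m
T = 2*pi*sqrt(r^3/mu) = 6727.5734 s = 112.1262 min
revs/day = 1440 / 112.1262 = 12.8427
Rounded: 13 revolutions per day

13 revolutions per day


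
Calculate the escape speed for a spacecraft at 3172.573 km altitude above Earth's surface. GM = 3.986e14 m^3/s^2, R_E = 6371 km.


r = 6371.0 + 3172.573 = 9543.5730 km = 9.543573e+06 m
v_esc = sqrt(2*mu/r) = sqrt(2*3.986e14 / 9.543573e+06)
v_esc = 9139.6201 m/s = 9.1396 km/s

9.1396 km/s


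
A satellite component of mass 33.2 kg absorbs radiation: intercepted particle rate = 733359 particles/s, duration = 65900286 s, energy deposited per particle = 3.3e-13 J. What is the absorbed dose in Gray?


Total energy deposited = rate * time * E_per
  = 733359 * 65900286 * 3.3e-13 = 15.9484 J
Dose = E_total / mass = 15.9484 / 33.2
Dose = 0.4803743 Gy

0.4804 Gy


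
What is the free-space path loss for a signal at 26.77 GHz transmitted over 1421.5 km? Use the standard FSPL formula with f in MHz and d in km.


f = 26.77 GHz = 26770.0000 MHz
d = 1421.5 km
FSPL = 32.44 + 20*log10(26770.0000) + 20*log10(1421.5)
FSPL = 32.44 + 88.5530 + 63.0549
FSPL = 184.0479 dB

184.0479 dB


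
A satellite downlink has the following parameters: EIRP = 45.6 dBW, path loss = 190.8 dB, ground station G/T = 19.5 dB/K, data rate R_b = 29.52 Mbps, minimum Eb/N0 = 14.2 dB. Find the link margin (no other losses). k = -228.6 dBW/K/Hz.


C/N0 = EIRP - FSPL + G/T - k = 45.6 - 190.8 + 19.5 - (-228.6)
C/N0 = 102.9000 dB-Hz
R_b = 29.52 Mbps = 2.952e+07 bps -> 10*log10(R_b) = 74.7012 dB-Hz
Eb/N0 = C/N0 - 10*log10(R_b) = 102.9000 - 74.7012 = 28.1988 dB
Margin = Eb/N0 - Eb/N0_req = 28.1988 - 14.2 = 13.9988 dB (link closes)

13.9988 dB


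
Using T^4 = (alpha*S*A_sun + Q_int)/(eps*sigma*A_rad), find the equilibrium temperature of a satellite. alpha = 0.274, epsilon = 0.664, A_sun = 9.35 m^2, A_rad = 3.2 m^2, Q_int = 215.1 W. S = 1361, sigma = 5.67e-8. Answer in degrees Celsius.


Numerator = alpha*S*A_sun + Q_int = 0.274*1361*9.35 + 215.1 = 3701.8459 W
Denominator = eps*sigma*A_rad = 0.664*5.67e-8*3.2 = 1.2047616e-07 W/K^4
T^4 = 3.0726792e+10 K^4
T = 418.6772 K = 145.5272 C

145.5272 degrees Celsius


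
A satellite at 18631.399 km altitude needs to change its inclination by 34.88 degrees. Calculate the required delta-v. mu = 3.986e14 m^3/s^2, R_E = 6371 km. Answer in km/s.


r = 25002.3990 km = 2.5002399e+07 m
V = sqrt(mu/r) = 3992.8023 m/s
di = 34.88 deg = 0.6087708 rad
dV = 2*V*sin(di/2) = 2*3992.8023*sin(0.3043854)
dV = 2393.3408 m/s = 2.3933 km/s

2.3933 km/s


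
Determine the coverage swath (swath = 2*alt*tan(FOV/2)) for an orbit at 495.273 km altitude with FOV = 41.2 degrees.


FOV = 41.2 deg = 0.7190757 rad
swath = 2 * alt * tan(FOV/2) = 2 * 495.273 * tan(0.3595378)
swath = 2 * 495.273 * 0.3758753
swath = 372.3218 km

372.3218 km


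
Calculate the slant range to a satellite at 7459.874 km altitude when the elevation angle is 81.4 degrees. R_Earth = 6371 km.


h = 7459.874 km, el = 81.4 deg
d = -R_E*sin(el) + sqrt((R_E*sin(el))^2 + 2*R_E*h + h^2)
d = -6371.0000*sin(1.4207) + sqrt((6371.0000*0.9887564)^2 + 2*6371.0000*7459.874 + 7459.874^2)
d = 7498.6568 km

7498.6568 km


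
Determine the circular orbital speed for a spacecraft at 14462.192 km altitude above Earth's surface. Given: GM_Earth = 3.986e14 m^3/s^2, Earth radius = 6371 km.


r = R_E + alt = 6371.0 + 14462.192 = 20833.1920 km = 2.0833192e+07 m
v = sqrt(mu/r) = sqrt(3.986e14 / 2.0833192e+07) = 4374.1205 m/s = 4.3741 km/s

4.3741 km/s


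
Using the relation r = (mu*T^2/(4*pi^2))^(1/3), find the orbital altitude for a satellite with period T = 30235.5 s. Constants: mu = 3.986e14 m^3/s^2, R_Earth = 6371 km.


T = 30235.5 s
r = (mu*T^2/(4*pi^2))^(1/3) = (3.986e14 * 30235.5^2 / (4*pi^2))^(1/3)
r = 2.0976706e+07 m = 20976.7059 km
alt = r - R_E = 20976.7059 - 6371 = 14605.7059 km

14605.7059 km


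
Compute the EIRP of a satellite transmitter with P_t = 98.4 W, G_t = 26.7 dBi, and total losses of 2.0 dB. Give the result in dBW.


Pt = 98.4 W = 19.9300 dBW
EIRP = Pt_dBW + Gt - losses = 19.9300 + 26.7 - 2.0 = 44.6300 dBW

44.6300 dBW


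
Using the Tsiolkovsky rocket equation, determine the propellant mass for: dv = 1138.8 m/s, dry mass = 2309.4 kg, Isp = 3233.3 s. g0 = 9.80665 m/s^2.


ve = Isp * g0 = 3233.3 * 9.80665 = 31707.841445 m/s
mass ratio = exp(dv/ve) = exp(1138.8/31707.841445) = 1.03656816
m_prop = m_dry * (mr - 1) = 2309.4 * (1.03656816 - 1)
m_prop = 84.4505 kg

84.4505 kg


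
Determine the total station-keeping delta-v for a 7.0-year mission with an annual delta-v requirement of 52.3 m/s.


dV = rate * years = 52.3 * 7.0
dV = 366.1000 m/s

366.1000 m/s


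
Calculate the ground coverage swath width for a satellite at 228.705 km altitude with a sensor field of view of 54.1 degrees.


FOV = 54.1 deg = 0.9442231 rad
swath = 2 * alt * tan(FOV/2) = 2 * 228.705 * tan(0.4721116)
swath = 2 * 228.705 * 0.5106252
swath = 233.5651 km

233.5651 km


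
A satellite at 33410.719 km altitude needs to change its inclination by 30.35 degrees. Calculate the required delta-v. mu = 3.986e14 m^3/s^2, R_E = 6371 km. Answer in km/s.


r = 39781.7190 km = 3.9781719e+07 m
V = sqrt(mu/r) = 3165.3874 m/s
di = 30.35 deg = 0.5297074 rad
dV = 2*V*sin(di/2) = 2*3165.3874*sin(0.2648537)
dV = 1657.1948 m/s = 1.6572 km/s

1.6572 km/s


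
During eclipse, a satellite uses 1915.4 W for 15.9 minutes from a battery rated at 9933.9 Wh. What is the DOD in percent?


E_used = P * t / 60 = 1915.4 * 15.9 / 60 = 507.5810 Wh
DOD = E_used / E_total * 100 = 507.5810 / 9933.9 * 100
DOD = 5.1096 %

5.1096 %


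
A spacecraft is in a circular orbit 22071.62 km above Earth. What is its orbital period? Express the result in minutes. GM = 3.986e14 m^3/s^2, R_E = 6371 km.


r = 28442.6200 km = 2.844262e+07 m
T = 2*pi*sqrt(r^3/mu) = 2*pi*sqrt(2.3009586e+22 / 3.986e14)
T = 47738.1538 s = 795.6359 min

795.6359 minutes


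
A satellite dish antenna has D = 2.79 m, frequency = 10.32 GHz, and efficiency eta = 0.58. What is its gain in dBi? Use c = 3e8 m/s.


lambda = c/f = 3e8 / 1.032e+10 = 0.02906977 m
G = eta*(pi*D/lambda)^2 = 0.58*(pi*2.79/0.02906977)^2
G = 52729.4244 (linear)
G = 10*log10(52729.4244) = 47.2205 dBi

47.2205 dBi


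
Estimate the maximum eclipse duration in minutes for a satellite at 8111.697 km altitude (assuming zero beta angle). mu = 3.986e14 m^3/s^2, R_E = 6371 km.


r = 14482.6970 km
T = 289.0907 min
Eclipse fraction = arcsin(R_E/r)/pi = arcsin(6371.0000/14482.6970)/pi
= arcsin(0.4399043)/pi = 0.1449876
Eclipse duration = 0.1449876 * 289.0907 = 41.9146 min

41.9146 minutes


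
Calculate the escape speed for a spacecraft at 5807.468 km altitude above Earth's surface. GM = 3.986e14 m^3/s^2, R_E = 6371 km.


r = 6371.0 + 5807.468 = 12178.4680 km = 1.2178468e+07 m
v_esc = sqrt(2*mu/r) = sqrt(2*3.986e14 / 1.2178468e+07)
v_esc = 8090.7227 m/s = 8.0907 km/s

8.0907 km/s


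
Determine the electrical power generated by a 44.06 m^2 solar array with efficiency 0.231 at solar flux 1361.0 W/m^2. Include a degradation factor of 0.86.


P = area * eta * S * degradation
P = 44.06 * 0.231 * 1361.0 * 0.86
P = 11912.7780 W

11912.7780 W


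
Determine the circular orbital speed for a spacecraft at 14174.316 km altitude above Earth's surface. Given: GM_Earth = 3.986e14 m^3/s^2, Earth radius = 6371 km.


r = R_E + alt = 6371.0 + 14174.316 = 20545.3160 km = 2.0545316e+07 m
v = sqrt(mu/r) = sqrt(3.986e14 / 2.0545316e+07) = 4404.6584 m/s = 4.4047 km/s

4.4047 km/s


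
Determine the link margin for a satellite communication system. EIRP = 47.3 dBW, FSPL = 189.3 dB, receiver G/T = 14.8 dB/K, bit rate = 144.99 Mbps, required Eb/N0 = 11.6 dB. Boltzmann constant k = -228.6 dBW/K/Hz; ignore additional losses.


C/N0 = EIRP - FSPL + G/T - k = 47.3 - 189.3 + 14.8 - (-228.6)
C/N0 = 101.4000 dB-Hz
R_b = 144.99 Mbps = 1.4499e+08 bps -> 10*log10(R_b) = 81.6134 dB-Hz
Eb/N0 = C/N0 - 10*log10(R_b) = 101.4000 - 81.6134 = 19.7866 dB
Margin = Eb/N0 - Eb/N0_req = 19.7866 - 11.6 = 8.1866 dB (link closes)

8.1866 dB


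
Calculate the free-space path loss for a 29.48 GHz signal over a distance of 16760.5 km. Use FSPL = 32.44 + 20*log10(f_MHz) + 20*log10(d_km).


f = 29.48 GHz = 29480.0000 MHz
d = 16760.5 km
FSPL = 32.44 + 20*log10(29480.0000) + 20*log10(16760.5)
FSPL = 32.44 + 89.3905 + 84.4857
FSPL = 206.3163 dB

206.3163 dB


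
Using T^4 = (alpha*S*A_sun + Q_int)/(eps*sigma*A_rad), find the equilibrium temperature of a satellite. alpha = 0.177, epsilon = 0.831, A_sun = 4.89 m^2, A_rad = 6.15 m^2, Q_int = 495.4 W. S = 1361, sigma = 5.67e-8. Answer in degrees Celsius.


Numerator = alpha*S*A_sun + Q_int = 0.177*1361*4.89 + 495.4 = 1673.3863 W
Denominator = eps*sigma*A_rad = 0.831*5.67e-8*6.15 = 2.8977385e-07 W/K^4
T^4 = 5.7748009e+09 K^4
T = 275.6667 K = 2.5167 C

2.5167 degrees Celsius


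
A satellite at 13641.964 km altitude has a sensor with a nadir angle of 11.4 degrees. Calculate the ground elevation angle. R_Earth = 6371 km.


r = R_E + alt = 20012.9640 km
Law of sines in the satellite / Earth-center / ground-point triangle:
  sin(nadir)/R_E = sin(90 + el)/r  =>  cos(el) = (r/R_E)*sin(nadir)
cos(el) = (20012.9640 / 6371.0000) * sin(11.4 deg) = 0.620893
el = arccos(0.620893) = 51.6186 deg
(Earth-central angle = 90 - nadir - el = 26.9814 deg)

51.6186 degrees


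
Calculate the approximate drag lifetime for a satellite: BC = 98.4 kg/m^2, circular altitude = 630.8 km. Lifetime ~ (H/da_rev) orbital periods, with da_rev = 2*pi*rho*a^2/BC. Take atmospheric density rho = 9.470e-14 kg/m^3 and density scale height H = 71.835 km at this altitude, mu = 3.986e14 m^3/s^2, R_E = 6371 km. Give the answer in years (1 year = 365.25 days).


a = R_E + alt = 7001.8000 km = 7.0018e+06 m
da_rev = 2*pi*rho*a^2/BC = 2*pi*9.470e-14*(7.0018e+06)^2/98.4 = 0.296451841 m per revolution
N = H/da_rev = 71835.0000 m / 0.296451841 m = 242315.9180 revolutions
P = 2*pi*sqrt(a^3/mu) = 5830.7682 s
lifetime = N*P = 242315.9180 * 5830.7682 = 1.4128879e+09 s = 16352.8697 days
years = 16352.8697 / 365.25 = 44.7717 years

44.7717 years


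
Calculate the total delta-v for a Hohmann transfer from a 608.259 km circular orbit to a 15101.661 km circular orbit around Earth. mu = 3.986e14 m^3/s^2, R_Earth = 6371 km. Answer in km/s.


r1 = 6979.2590 km = 6.979259e+06 m
r2 = 21472.6610 km = 2.1472661e+07 m
dv1 = sqrt(mu/r1)*(sqrt(2*r2/(r1+r2)) - 1) = 1727.4092 m/s
dv2 = sqrt(mu/r2)*(1 - sqrt(2*r1/(r1+r2))) = 1290.7023 m/s
total dv = |dv1| + |dv2| = 1727.4092 + 1290.7023 = 3018.1115 m/s = 3.0181 km/s

3.0181 km/s


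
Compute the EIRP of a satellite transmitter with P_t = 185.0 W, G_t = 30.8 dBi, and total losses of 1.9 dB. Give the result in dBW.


Pt = 185.0 W = 22.6717 dBW
EIRP = Pt_dBW + Gt - losses = 22.6717 + 30.8 - 1.9 = 51.5717 dBW

51.5717 dBW


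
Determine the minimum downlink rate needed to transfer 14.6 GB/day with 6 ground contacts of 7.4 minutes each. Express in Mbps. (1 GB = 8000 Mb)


total contact time = 6 * 7.4 * 60 = 2664.0000 s
data = 14.6 GB = 116800.0000 Mb
rate = 116800.0000 / 2664.0000 = 43.8438 Mbps

43.8438 Mbps


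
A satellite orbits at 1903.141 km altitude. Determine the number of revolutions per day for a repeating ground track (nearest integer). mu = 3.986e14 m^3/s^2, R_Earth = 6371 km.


r = 8.274141e+06 m
T = 2*pi*sqrt(r^3/mu) = 7490.2377 s = 124.8373 min
revs/day = 1440 / 124.8373 = 11.5350
Rounded: 12 revolutions per day

12 revolutions per day


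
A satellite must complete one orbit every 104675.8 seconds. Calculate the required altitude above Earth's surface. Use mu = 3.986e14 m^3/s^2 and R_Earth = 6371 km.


T = 104675.8 s
r = (mu*T^2/(4*pi^2))^(1/3) = (3.986e14 * 104675.8^2 / (4*pi^2))^(1/3)
r = 4.8005395e+07 m = 48005.3947 km
alt = r - R_E = 48005.3947 - 6371 = 41634.3947 km

41634.3947 km


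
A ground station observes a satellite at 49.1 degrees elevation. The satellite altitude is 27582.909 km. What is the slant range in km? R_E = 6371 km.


h = 27582.909 km, el = 49.1 deg
d = -R_E*sin(el) + sqrt((R_E*sin(el))^2 + 2*R_E*h + h^2)
d = -6371.0000*sin(0.8569567) + sqrt((6371.0000*0.7558535)^2 + 2*6371.0000*27582.909 + 27582.909^2)
d = 28881.1598 km

28881.1598 km


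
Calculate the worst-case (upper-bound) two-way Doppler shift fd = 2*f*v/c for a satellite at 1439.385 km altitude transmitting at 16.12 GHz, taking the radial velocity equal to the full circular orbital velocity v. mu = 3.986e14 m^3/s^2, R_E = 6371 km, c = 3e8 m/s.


r = 7.810385e+06 m
v = sqrt(mu/r) = 7143.8516 m/s (worst-case radial velocity)
f = 16.12 GHz = 1.612e+10 Hz
fd = 2*f*v/c = 2*1.612e+10*7143.8516/3.0e+08
fd = 767725.9217 Hz

767725.9217 Hz


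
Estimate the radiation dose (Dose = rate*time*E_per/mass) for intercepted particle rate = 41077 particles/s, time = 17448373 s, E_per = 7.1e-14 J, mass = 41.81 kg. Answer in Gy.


Total energy deposited = rate * time * E_per
  = 41077 * 17448373 * 7.1e-14 = 0.0508876 J
Dose = E_total / mass = 0.0508876 / 41.81
Dose = 0.001217116 Gy

0.0012 Gy


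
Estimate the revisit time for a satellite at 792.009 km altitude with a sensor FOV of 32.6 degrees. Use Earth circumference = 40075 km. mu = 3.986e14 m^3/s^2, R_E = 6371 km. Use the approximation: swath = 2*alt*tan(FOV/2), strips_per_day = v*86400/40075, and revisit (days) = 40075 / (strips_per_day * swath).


swath = 2*792.009*tan(0.2844887) = 463.1993 km
v = sqrt(mu/r) = 7459.6920 m/s = 7.4597 km/s
strips/day = v*86400/40075 = 7.4597*86400/40075 = 16.0828
coverage/day = strips * swath = 16.0828 * 463.1993 = 7449.5319 km
revisit = 40075 / 7449.5319 = 5.3795 days

5.3795 days


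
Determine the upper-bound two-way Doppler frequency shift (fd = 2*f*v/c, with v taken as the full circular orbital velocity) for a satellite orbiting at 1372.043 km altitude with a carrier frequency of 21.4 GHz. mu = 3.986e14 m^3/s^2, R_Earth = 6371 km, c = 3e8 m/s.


r = 7.743043e+06 m
v = sqrt(mu/r) = 7174.8498 m/s (worst-case radial velocity)
f = 21.4 GHz = 2.14e+10 Hz
fd = 2*f*v/c = 2*2.14e+10*7174.8498/3.0e+08
fd = 1.0236119e+06 Hz

1.0236e+06 Hz


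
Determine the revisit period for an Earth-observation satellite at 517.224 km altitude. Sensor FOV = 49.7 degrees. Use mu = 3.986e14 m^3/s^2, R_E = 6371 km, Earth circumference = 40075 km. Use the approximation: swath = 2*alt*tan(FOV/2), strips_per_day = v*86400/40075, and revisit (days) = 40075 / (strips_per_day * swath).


swath = 2*517.224*tan(0.4337143) = 479.0780 km
v = sqrt(mu/r) = 7607.0280 m/s = 7.6070 km/s
strips/day = v*86400/40075 = 7.6070*86400/40075 = 16.4004
coverage/day = strips * swath = 16.4004 * 479.0780 = 7857.0848 km
revisit = 40075 / 7857.0848 = 5.1005 days

5.1005 days


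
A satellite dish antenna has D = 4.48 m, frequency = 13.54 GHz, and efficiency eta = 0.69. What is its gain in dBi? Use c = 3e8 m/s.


lambda = c/f = 3e8 / 1.354e+10 = 0.02215657 m
G = eta*(pi*D/lambda)^2 = 0.69*(pi*4.48/0.02215657)^2
G = 278419.5219 (linear)
G = 10*log10(278419.5219) = 54.4470 dBi

54.4470 dBi


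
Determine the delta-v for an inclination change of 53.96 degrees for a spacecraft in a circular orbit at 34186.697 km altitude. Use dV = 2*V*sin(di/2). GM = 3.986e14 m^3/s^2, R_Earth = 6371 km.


r = 40557.6970 km = 4.0557697e+07 m
V = sqrt(mu/r) = 3134.9600 m/s
di = 53.96 deg = 0.9417797 rad
dV = 2*V*sin(di/2) = 2*3134.9600*sin(0.4708898)
dV = 2844.5339 m/s = 2.8445 km/s

2.8445 km/s


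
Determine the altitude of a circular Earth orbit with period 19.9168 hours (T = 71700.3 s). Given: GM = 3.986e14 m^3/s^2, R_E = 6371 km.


T = 71700.3 s
r = (mu*T^2/(4*pi^2))^(1/3) = (3.986e14 * 71700.3^2 / (4*pi^2))^(1/3)
r = 3.7302663e+07 m = 37302.6628 km
alt = r - R_E = 37302.6628 - 6371 = 30931.6628 km

30931.6628 km


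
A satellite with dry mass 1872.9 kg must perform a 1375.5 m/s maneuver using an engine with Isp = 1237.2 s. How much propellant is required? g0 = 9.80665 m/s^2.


ve = Isp * g0 = 1237.2 * 9.80665 = 12132.787380 m/s
mass ratio = exp(dv/ve) = exp(1375.5/12132.787380) = 1.12004682
m_prop = m_dry * (mr - 1) = 1872.9 * (1.12004682 - 1)
m_prop = 224.8357 kg

224.8357 kg


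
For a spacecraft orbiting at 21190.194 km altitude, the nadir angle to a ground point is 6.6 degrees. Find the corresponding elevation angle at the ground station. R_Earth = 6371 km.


r = R_E + alt = 27561.1940 km
Law of sines in the satellite / Earth-center / ground-point triangle:
  sin(nadir)/R_E = sin(90 + el)/r  =>  cos(el) = (r/R_E)*sin(nadir)
cos(el) = (27561.1940 / 6371.0000) * sin(6.6 deg) = 0.4972226
el = arccos(0.4972226) = 60.1836 deg
(Earth-central angle = 90 - nadir - el = 23.2164 deg)

60.1836 degrees


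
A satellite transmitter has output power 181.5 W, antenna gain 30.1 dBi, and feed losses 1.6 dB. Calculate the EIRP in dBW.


Pt = 181.5 W = 22.5888 dBW
EIRP = Pt_dBW + Gt - losses = 22.5888 + 30.1 - 1.6 = 51.0888 dBW

51.0888 dBW


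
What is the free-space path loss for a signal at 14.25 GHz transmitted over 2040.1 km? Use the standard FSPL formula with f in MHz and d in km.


f = 14.25 GHz = 14250.0000 MHz
d = 2040.1 km
FSPL = 32.44 + 20*log10(14250.0000) + 20*log10(2040.1)
FSPL = 32.44 + 83.0763 + 66.1930
FSPL = 181.7093 dB

181.7093 dB


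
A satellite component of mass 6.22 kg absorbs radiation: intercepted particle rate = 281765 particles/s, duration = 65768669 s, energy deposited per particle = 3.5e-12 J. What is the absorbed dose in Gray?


Total energy deposited = rate * time * E_per
  = 281765 * 65768669 * 3.5e-12 = 64.8596 J
Dose = E_total / mass = 64.8596 / 6.22
Dose = 10.4276 Gy

10.4276 Gy


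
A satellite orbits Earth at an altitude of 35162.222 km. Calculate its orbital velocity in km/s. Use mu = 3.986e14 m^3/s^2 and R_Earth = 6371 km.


r = R_E + alt = 6371.0 + 35162.222 = 41533.2220 km = 4.1533222e+07 m
v = sqrt(mu/r) = sqrt(3.986e14 / 4.1533222e+07) = 3097.9245 m/s = 3.0979 km/s

3.0979 km/s


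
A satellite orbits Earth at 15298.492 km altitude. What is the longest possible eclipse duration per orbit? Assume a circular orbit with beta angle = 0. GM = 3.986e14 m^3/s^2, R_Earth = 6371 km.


r = 21669.4920 km
T = 529.0943 min
Eclipse fraction = arcsin(R_E/r)/pi = arcsin(6371.0000/21669.4920)/pi
= arcsin(0.2940078)/pi = 0.09498917
Eclipse duration = 0.09498917 * 529.0943 = 50.2582 min

50.2582 minutes


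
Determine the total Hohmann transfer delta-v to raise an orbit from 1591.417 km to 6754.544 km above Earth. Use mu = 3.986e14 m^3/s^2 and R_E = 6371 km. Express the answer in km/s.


r1 = 7962.4170 km = 7.962417e+06 m
r2 = 13125.5440 km = 1.3125544e+07 m
dv1 = sqrt(mu/r1)*(sqrt(2*r2/(r1+r2)) - 1) = 818.7770 m/s
dv2 = sqrt(mu/r2)*(1 - sqrt(2*r1/(r1+r2))) = 721.9028 m/s
total dv = |dv1| + |dv2| = 818.7770 + 721.9028 = 1540.6798 m/s = 1.5407 km/s

1.5407 km/s


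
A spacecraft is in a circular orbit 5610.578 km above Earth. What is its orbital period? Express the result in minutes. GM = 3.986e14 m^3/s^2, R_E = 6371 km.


r = 11981.5780 km = 1.1981578e+07 m
T = 2*pi*sqrt(r^3/mu) = 2*pi*sqrt(1.7200539e+21 / 3.986e14)
T = 13052.1558 s = 217.5359 min

217.5359 minutes


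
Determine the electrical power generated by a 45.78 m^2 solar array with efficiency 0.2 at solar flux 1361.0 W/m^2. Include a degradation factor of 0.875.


P = area * eta * S * degradation
P = 45.78 * 0.2 * 1361.0 * 0.875
P = 10903.6515 W

10903.6515 W


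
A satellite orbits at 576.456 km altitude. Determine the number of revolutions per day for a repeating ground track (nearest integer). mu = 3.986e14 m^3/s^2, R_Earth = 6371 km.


r = 6.947456e+06 m
T = 2*pi*sqrt(r^3/mu) = 5763.0174 s = 96.0503 min
revs/day = 1440 / 96.0503 = 14.9921
Rounded: 15 revolutions per day

15 revolutions per day


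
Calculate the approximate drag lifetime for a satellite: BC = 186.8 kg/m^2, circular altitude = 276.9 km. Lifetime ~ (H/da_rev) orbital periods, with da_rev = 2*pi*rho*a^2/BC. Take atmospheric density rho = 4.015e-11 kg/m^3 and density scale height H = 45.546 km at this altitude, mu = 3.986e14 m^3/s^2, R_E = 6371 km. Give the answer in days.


a = R_E + alt = 6647.9000 km = 6.6479e+06 m
da_rev = 2*pi*rho*a^2/BC = 2*pi*4.015e-11*(6.6479e+06)^2/186.8 = 59.683942 m per revolution
N = H/da_rev = 45546.0000 m / 59.683942 m = 763.1198 revolutions
P = 2*pi*sqrt(a^3/mu) = 5394.3353 s
lifetime = N*P = 763.1198 * 5394.3353 = 4.1165242e+06 s = 47.6450 days

47.6450 days


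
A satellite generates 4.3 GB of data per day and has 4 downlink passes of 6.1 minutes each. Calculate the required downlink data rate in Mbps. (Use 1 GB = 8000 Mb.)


total contact time = 4 * 6.1 * 60 = 1464.0000 s
data = 4.3 GB = 34400.0000 Mb
rate = 34400.0000 / 1464.0000 = 23.4973 Mbps

23.4973 Mbps


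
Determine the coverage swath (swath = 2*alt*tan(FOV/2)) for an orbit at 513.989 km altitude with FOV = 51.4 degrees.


FOV = 51.4 deg = 0.8970992 rad
swath = 2 * alt * tan(FOV/2) = 2 * 513.989 * tan(0.4485496)
swath = 2 * 513.989 * 0.4812675
swath = 494.7324 km

494.7324 km


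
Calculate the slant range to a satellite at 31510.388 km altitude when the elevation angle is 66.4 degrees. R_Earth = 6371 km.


h = 31510.388 km, el = 66.4 deg
d = -R_E*sin(el) + sqrt((R_E*sin(el))^2 + 2*R_E*h + h^2)
d = -6371.0000*sin(1.1589) + sqrt((6371.0000*0.9163627)^2 + 2*6371.0000*31510.388 + 31510.388^2)
d = 31957.2744 km

31957.2744 km


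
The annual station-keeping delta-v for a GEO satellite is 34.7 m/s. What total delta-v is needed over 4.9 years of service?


dV = rate * years = 34.7 * 4.9
dV = 170.0300 m/s

170.0300 m/s


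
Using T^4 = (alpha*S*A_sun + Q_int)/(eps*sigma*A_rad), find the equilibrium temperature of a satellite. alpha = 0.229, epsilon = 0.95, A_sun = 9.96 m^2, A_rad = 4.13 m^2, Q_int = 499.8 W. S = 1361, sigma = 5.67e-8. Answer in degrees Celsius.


Numerator = alpha*S*A_sun + Q_int = 0.229*1361*9.96 + 499.8 = 3604.0232 W
Denominator = eps*sigma*A_rad = 0.95*5.67e-8*4.13 = 2.2246245e-07 W/K^4
T^4 = 1.6200591e+10 K^4
T = 356.7654 K = 83.6154 C

83.6154 degrees Celsius


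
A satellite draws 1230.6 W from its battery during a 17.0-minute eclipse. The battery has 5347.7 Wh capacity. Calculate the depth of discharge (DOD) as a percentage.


E_used = P * t / 60 = 1230.6 * 17.0 / 60 = 348.6700 Wh
DOD = E_used / E_total * 100 = 348.6700 / 5347.7 * 100
DOD = 6.5200 %

6.5200 %


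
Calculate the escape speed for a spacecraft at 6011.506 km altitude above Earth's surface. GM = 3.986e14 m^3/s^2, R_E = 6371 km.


r = 6371.0 + 6011.506 = 12382.5060 km = 1.2382506e+07 m
v_esc = sqrt(2*mu/r) = sqrt(2*3.986e14 / 1.2382506e+07)
v_esc = 8023.7866 m/s = 8.0238 km/s

8.0238 km/s


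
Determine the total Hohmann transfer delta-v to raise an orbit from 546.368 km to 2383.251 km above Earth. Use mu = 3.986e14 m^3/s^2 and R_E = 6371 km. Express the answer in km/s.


r1 = 6917.3680 km = 6.917368e+06 m
r2 = 8754.2510 km = 8.754251e+06 m
dv1 = sqrt(mu/r1)*(sqrt(2*r2/(r1+r2)) - 1) = 432.5490 m/s
dv2 = sqrt(mu/r2)*(1 - sqrt(2*r1/(r1+r2))) = 407.7760 m/s
total dv = |dv1| + |dv2| = 432.5490 + 407.7760 = 840.3250 m/s = 0.840325 km/s

0.8403 km/s


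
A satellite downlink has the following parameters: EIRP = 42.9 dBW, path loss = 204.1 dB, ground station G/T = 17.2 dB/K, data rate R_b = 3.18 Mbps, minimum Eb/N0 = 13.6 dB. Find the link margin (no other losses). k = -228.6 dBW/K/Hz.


C/N0 = EIRP - FSPL + G/T - k = 42.9 - 204.1 + 17.2 - (-228.6)
C/N0 = 84.6000 dB-Hz
R_b = 3.18 Mbps = 3.18e+06 bps -> 10*log10(R_b) = 65.0243 dB-Hz
Eb/N0 = C/N0 - 10*log10(R_b) = 84.6000 - 65.0243 = 19.5757 dB
Margin = Eb/N0 - Eb/N0_req = 19.5757 - 13.6 = 5.9757 dB (link closes)

5.9757 dB


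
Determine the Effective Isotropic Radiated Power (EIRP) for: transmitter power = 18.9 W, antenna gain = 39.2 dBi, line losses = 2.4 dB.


Pt = 18.9 W = 12.7646 dBW
EIRP = Pt_dBW + Gt - losses = 12.7646 + 39.2 - 2.4 = 49.5646 dBW

49.5646 dBW


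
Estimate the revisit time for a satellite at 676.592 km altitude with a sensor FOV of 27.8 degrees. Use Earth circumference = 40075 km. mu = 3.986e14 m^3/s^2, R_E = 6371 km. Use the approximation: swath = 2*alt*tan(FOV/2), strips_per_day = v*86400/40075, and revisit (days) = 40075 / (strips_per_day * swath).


swath = 2*676.592*tan(0.2426008) = 334.8792 km
v = sqrt(mu/r) = 7520.5269 m/s = 7.5205 km/s
strips/day = v*86400/40075 = 7.5205*86400/40075 = 16.2139
coverage/day = strips * swath = 16.2139 * 334.8792 = 5429.7100 km
revisit = 40075 / 5429.7100 = 7.3807 days

7.3807 days


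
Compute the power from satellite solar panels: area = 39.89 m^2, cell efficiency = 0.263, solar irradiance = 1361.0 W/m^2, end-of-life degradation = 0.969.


P = area * eta * S * degradation
P = 39.89 * 0.263 * 1361.0 * 0.969
P = 13835.7175 W

13835.7175 W


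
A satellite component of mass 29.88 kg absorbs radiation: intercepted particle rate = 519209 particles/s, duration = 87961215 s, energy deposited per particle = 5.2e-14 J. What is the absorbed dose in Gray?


Total energy deposited = rate * time * E_per
  = 519209 * 87961215 * 5.2e-14 = 2.3749 J
Dose = E_total / mass = 2.3749 / 29.88
Dose = 0.07947969 Gy

0.0795 Gy


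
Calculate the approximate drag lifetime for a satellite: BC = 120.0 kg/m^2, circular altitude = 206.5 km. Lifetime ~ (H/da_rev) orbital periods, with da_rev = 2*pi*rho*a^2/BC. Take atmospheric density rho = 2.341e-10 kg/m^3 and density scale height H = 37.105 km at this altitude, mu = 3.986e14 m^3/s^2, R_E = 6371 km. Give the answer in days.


a = R_E + alt = 6577.5000 km = 6.5775e+06 m
da_rev = 2*pi*rho*a^2/BC = 2*pi*2.341e-10*(6.5775e+06)^2/120.0 = 530.300149 m per revolution
N = H/da_rev = 37105.0000 m / 530.300149 m = 69.9698 revolutions
P = 2*pi*sqrt(a^3/mu) = 5308.8751 s
lifetime = N*P = 69.9698 * 5308.8751 = 371460.9736 s = 4.2993 days

4.2993 days


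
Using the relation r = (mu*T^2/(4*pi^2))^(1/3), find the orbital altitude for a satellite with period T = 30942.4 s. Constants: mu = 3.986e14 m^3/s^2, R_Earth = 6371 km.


T = 30942.4 s
r = (mu*T^2/(4*pi^2))^(1/3) = (3.986e14 * 30942.4^2 / (4*pi^2))^(1/3)
r = 2.1302399e+07 m = 21302.3991 km
alt = r - R_E = 21302.3991 - 6371 = 14931.3991 km

14931.3991 km


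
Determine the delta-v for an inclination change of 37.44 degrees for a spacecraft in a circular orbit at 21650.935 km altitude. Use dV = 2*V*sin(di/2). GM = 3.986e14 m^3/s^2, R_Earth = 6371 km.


r = 28021.9350 km = 2.8021935e+07 m
V = sqrt(mu/r) = 3771.5475 m/s
di = 37.44 deg = 0.6534513 rad
dV = 2*V*sin(di/2) = 2*3771.5475*sin(0.3267256)
dV = 2420.9082 m/s = 2.4209 km/s

2.4209 km/s


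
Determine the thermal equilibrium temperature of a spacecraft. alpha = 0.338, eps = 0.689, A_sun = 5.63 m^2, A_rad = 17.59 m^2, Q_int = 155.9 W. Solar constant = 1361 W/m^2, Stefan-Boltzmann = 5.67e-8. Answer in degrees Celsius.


Numerator = alpha*S*A_sun + Q_int = 0.338*1361*5.63 + 155.9 = 2745.8013 W
Denominator = eps*sigma*A_rad = 0.689*5.67e-8*17.59 = 6.8717622e-07 W/K^4
T^4 = 3.9957747e+09 K^4
T = 251.4202 K = -21.7298 C

-21.7298 degrees Celsius


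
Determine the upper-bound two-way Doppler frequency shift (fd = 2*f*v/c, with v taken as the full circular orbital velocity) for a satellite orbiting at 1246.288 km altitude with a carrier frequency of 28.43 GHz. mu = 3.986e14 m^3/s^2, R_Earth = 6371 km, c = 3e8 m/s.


r = 7.617288e+06 m
v = sqrt(mu/r) = 7233.8327 m/s (worst-case radial velocity)
f = 28.43 GHz = 2.843e+10 Hz
fd = 2*f*v/c = 2*2.843e+10*7233.8327/3.0e+08
fd = 1.3710524e+06 Hz

1.3711e+06 Hz


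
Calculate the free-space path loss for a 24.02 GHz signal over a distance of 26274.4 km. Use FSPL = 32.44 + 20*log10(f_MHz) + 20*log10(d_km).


f = 24.02 GHz = 24020.0000 MHz
d = 26274.4 km
FSPL = 32.44 + 20*log10(24020.0000) + 20*log10(26274.4)
FSPL = 32.44 + 87.6115 + 88.3907
FSPL = 208.4421 dB

208.4421 dB


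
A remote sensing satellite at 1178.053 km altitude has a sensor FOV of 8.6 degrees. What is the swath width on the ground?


FOV = 8.6 deg = 0.1500983 rad
swath = 2 * alt * tan(FOV/2) = 2 * 1178.053 * tan(0.07504916)
swath = 2 * 1178.053 * 0.07519038
swath = 177.1565 km

177.1565 km


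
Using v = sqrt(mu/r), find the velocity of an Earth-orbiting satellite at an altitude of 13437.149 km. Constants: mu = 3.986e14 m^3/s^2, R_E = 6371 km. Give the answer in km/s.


r = R_E + alt = 6371.0 + 13437.149 = 19808.1490 km = 1.9808149e+07 m
v = sqrt(mu/r) = sqrt(3.986e14 / 1.9808149e+07) = 4485.8702 m/s = 4.4859 km/s

4.4859 km/s


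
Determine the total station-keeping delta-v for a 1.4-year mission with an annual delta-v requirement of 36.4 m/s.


dV = rate * years = 36.4 * 1.4
dV = 50.9600 m/s

50.9600 m/s


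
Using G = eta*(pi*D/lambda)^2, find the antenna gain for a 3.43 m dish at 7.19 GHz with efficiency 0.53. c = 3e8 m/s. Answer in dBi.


lambda = c/f = 3e8 / 7.19e+09 = 0.04172462 m
G = eta*(pi*D/lambda)^2 = 0.53*(pi*3.43/0.04172462)^2
G = 35349.1623 (linear)
G = 10*log10(35349.1623) = 45.4838 dBi

45.4838 dBi


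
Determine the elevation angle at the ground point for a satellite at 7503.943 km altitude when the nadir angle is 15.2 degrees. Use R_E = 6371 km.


r = R_E + alt = 13874.9430 km
Law of sines in the satellite / Earth-center / ground-point triangle:
  sin(nadir)/R_E = sin(90 + el)/r  =>  cos(el) = (r/R_E)*sin(nadir)
cos(el) = (13874.9430 / 6371.0000) * sin(15.2 deg) = 0.571003
el = arccos(0.571003) = 55.1798 deg
(Earth-central angle = 90 - nadir - el = 19.6202 deg)

55.1798 degrees


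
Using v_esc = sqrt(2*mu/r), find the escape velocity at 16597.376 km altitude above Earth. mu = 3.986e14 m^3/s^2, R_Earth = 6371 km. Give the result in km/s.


r = 6371.0 + 16597.376 = 22968.3760 km = 2.2968376e+07 m
v_esc = sqrt(2*mu/r) = sqrt(2*3.986e14 / 2.2968376e+07)
v_esc = 5891.3999 m/s = 5.8914 km/s

5.8914 km/s


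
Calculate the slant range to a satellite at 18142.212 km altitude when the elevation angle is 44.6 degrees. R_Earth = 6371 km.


h = 18142.212 km, el = 44.6 deg
d = -R_E*sin(el) + sqrt((R_E*sin(el))^2 + 2*R_E*h + h^2)
d = -6371.0000*sin(0.7784168) + sqrt((6371.0000*0.7021531)^2 + 2*6371.0000*18142.212 + 18142.212^2)
d = 19616.4020 km

19616.4020 km


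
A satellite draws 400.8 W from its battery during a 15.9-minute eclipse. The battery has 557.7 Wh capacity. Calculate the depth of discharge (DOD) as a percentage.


E_used = P * t / 60 = 400.8 * 15.9 / 60 = 106.2120 Wh
DOD = E_used / E_total * 100 = 106.2120 / 557.7 * 100
DOD = 19.0446 %

19.0446 %


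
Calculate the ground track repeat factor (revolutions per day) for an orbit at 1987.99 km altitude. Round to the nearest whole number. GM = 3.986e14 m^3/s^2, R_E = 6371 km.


r = 8.35899e+06 m
T = 2*pi*sqrt(r^3/mu) = 7605.7480 s = 126.7625 min
revs/day = 1440 / 126.7625 = 11.3598
Rounded: 11 revolutions per day

11 revolutions per day


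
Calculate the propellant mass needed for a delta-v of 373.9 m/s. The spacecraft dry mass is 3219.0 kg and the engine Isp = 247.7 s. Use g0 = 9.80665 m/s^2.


ve = Isp * g0 = 247.7 * 9.80665 = 2429.107205 m/s
mass ratio = exp(dv/ve) = exp(373.9/2429.107205) = 1.16640325
m_prop = m_dry * (mr - 1) = 3219.0 * (1.16640325 - 1)
m_prop = 535.6521 kg

535.6521 kg


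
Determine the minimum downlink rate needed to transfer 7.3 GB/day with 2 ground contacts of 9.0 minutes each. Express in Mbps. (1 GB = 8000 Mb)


total contact time = 2 * 9.0 * 60 = 1080.0000 s
data = 7.3 GB = 58400.0000 Mb
rate = 58400.0000 / 1080.0000 = 54.0741 Mbps

54.0741 Mbps


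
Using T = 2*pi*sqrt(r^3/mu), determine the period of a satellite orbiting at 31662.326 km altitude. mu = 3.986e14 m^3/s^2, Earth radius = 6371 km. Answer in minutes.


r = 38033.3260 km = 3.8033326e+07 m
T = 2*pi*sqrt(r^3/mu) = 2*pi*sqrt(5.5016495e+22 / 3.986e14)
T = 73817.2191 s = 1230.2870 min

1230.2870 minutes


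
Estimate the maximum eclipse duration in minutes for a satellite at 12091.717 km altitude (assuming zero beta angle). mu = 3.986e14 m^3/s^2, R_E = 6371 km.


r = 18462.7170 km
T = 416.1054 min
Eclipse fraction = arcsin(R_E/r)/pi = arcsin(6371.0000/18462.7170)/pi
= arcsin(0.3450738)/pi = 0.1121461
Eclipse duration = 0.1121461 * 416.1054 = 46.6646 min

46.6646 minutes


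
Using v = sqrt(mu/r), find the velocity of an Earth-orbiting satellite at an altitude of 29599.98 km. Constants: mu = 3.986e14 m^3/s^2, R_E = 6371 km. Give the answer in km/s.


r = R_E + alt = 6371.0 + 29599.98 = 35970.9800 km = 3.597098e+07 m
v = sqrt(mu/r) = sqrt(3.986e14 / 3.597098e+07) = 3328.8369 m/s = 3.3288 km/s

3.3288 km/s


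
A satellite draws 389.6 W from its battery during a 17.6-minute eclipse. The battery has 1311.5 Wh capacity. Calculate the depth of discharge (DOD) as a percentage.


E_used = P * t / 60 = 389.6 * 17.6 / 60 = 114.2827 Wh
DOD = E_used / E_total * 100 = 114.2827 / 1311.5 * 100
DOD = 8.7139 %

8.7139 %


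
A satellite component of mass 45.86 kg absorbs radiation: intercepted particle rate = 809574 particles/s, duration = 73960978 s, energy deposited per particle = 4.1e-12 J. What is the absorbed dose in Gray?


Total energy deposited = rate * time * E_per
  = 809574 * 73960978 * 4.1e-12 = 245.4952 J
Dose = E_total / mass = 245.4952 / 45.86
Dose = 5.3531 Gy

5.3531 Gy


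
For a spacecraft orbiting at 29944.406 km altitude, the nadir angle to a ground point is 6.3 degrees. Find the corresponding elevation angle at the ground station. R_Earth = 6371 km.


r = R_E + alt = 36315.4060 km
Law of sines in the satellite / Earth-center / ground-point triangle:
  sin(nadir)/R_E = sin(90 + el)/r  =>  cos(el) = (r/R_E)*sin(nadir)
cos(el) = (36315.4060 / 6371.0000) * sin(6.3 deg) = 0.6254977
el = arccos(0.6254977) = 51.2813 deg
(Earth-central angle = 90 - nadir - el = 32.4187 deg)

51.2813 degrees
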